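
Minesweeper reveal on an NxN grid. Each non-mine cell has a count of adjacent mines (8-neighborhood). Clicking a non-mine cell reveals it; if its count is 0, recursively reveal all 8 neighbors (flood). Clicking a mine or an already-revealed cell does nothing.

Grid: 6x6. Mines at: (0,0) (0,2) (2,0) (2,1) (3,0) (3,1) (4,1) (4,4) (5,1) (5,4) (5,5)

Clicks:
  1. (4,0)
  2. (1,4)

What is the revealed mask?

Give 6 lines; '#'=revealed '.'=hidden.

Answer: ...###
..####
..####
..####
#.....
......

Derivation:
Click 1 (4,0) count=4: revealed 1 new [(4,0)] -> total=1
Click 2 (1,4) count=0: revealed 15 new [(0,3) (0,4) (0,5) (1,2) (1,3) (1,4) (1,5) (2,2) (2,3) (2,4) (2,5) (3,2) (3,3) (3,4) (3,5)] -> total=16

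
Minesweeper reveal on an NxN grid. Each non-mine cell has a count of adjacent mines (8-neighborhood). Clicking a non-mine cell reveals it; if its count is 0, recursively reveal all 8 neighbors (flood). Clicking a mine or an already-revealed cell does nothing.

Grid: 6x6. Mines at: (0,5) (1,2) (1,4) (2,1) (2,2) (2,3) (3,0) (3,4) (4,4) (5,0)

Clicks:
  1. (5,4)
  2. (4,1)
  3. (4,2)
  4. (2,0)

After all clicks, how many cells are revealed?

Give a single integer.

Answer: 11

Derivation:
Click 1 (5,4) count=1: revealed 1 new [(5,4)] -> total=1
Click 2 (4,1) count=2: revealed 1 new [(4,1)] -> total=2
Click 3 (4,2) count=0: revealed 8 new [(3,1) (3,2) (3,3) (4,2) (4,3) (5,1) (5,2) (5,3)] -> total=10
Click 4 (2,0) count=2: revealed 1 new [(2,0)] -> total=11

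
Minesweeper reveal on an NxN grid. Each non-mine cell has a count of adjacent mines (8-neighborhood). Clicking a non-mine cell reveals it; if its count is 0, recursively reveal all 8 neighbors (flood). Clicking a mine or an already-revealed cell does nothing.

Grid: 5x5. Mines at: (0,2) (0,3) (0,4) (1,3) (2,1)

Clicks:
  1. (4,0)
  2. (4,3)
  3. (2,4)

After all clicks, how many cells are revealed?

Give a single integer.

Answer: 13

Derivation:
Click 1 (4,0) count=0: revealed 13 new [(2,2) (2,3) (2,4) (3,0) (3,1) (3,2) (3,3) (3,4) (4,0) (4,1) (4,2) (4,3) (4,4)] -> total=13
Click 2 (4,3) count=0: revealed 0 new [(none)] -> total=13
Click 3 (2,4) count=1: revealed 0 new [(none)] -> total=13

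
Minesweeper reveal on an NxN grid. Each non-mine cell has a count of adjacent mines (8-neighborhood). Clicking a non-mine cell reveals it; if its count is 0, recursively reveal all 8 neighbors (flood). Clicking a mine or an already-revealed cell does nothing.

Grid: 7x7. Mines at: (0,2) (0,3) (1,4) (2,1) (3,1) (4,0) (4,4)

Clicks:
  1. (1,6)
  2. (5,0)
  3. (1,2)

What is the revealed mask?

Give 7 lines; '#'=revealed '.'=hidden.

Click 1 (1,6) count=0: revealed 27 new [(0,5) (0,6) (1,5) (1,6) (2,5) (2,6) (3,5) (3,6) (4,1) (4,2) (4,3) (4,5) (4,6) (5,0) (5,1) (5,2) (5,3) (5,4) (5,5) (5,6) (6,0) (6,1) (6,2) (6,3) (6,4) (6,5) (6,6)] -> total=27
Click 2 (5,0) count=1: revealed 0 new [(none)] -> total=27
Click 3 (1,2) count=3: revealed 1 new [(1,2)] -> total=28

Answer: .....##
..#..##
.....##
.....##
.###.##
#######
#######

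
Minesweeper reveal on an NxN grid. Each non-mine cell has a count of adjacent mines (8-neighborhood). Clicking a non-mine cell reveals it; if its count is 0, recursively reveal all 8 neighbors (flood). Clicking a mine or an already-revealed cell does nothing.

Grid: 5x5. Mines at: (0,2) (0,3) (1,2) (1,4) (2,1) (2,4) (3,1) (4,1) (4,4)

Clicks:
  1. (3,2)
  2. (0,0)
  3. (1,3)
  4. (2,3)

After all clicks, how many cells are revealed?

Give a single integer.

Click 1 (3,2) count=3: revealed 1 new [(3,2)] -> total=1
Click 2 (0,0) count=0: revealed 4 new [(0,0) (0,1) (1,0) (1,1)] -> total=5
Click 3 (1,3) count=5: revealed 1 new [(1,3)] -> total=6
Click 4 (2,3) count=3: revealed 1 new [(2,3)] -> total=7

Answer: 7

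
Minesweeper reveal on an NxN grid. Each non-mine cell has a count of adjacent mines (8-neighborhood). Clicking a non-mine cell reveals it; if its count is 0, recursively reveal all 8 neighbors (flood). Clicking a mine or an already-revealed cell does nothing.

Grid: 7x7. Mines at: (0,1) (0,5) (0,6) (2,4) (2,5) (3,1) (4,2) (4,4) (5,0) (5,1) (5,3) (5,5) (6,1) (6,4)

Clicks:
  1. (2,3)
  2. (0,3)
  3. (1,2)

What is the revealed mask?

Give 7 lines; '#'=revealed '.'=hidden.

Answer: ..###..
..###..
...#...
.......
.......
.......
.......

Derivation:
Click 1 (2,3) count=1: revealed 1 new [(2,3)] -> total=1
Click 2 (0,3) count=0: revealed 6 new [(0,2) (0,3) (0,4) (1,2) (1,3) (1,4)] -> total=7
Click 3 (1,2) count=1: revealed 0 new [(none)] -> total=7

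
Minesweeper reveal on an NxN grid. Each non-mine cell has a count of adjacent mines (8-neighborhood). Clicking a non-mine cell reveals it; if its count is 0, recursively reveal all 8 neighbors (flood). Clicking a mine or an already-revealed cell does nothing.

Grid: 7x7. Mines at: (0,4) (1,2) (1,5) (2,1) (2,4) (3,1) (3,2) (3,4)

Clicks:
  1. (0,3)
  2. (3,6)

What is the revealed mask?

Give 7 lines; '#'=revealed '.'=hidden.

Click 1 (0,3) count=2: revealed 1 new [(0,3)] -> total=1
Click 2 (3,6) count=0: revealed 25 new [(2,5) (2,6) (3,5) (3,6) (4,0) (4,1) (4,2) (4,3) (4,4) (4,5) (4,6) (5,0) (5,1) (5,2) (5,3) (5,4) (5,5) (5,6) (6,0) (6,1) (6,2) (6,3) (6,4) (6,5) (6,6)] -> total=26

Answer: ...#...
.......
.....##
.....##
#######
#######
#######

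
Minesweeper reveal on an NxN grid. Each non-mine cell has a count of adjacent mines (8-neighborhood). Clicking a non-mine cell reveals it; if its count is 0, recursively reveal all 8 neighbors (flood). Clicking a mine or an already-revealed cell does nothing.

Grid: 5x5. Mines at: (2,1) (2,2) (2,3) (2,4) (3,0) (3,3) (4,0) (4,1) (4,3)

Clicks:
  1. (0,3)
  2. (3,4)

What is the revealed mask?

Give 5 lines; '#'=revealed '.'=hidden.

Click 1 (0,3) count=0: revealed 10 new [(0,0) (0,1) (0,2) (0,3) (0,4) (1,0) (1,1) (1,2) (1,3) (1,4)] -> total=10
Click 2 (3,4) count=4: revealed 1 new [(3,4)] -> total=11

Answer: #####
#####
.....
....#
.....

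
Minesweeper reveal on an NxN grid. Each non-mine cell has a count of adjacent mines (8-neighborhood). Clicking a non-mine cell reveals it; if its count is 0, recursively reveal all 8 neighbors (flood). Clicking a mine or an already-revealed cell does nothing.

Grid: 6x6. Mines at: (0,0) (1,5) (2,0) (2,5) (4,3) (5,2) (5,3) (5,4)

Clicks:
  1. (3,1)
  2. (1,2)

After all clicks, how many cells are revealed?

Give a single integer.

Answer: 16

Derivation:
Click 1 (3,1) count=1: revealed 1 new [(3,1)] -> total=1
Click 2 (1,2) count=0: revealed 15 new [(0,1) (0,2) (0,3) (0,4) (1,1) (1,2) (1,3) (1,4) (2,1) (2,2) (2,3) (2,4) (3,2) (3,3) (3,4)] -> total=16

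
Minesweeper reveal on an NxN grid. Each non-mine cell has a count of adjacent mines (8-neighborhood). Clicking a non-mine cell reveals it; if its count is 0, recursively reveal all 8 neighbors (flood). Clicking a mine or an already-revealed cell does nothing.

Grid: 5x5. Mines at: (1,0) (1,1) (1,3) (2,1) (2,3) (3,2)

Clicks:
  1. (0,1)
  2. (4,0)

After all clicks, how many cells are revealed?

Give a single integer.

Answer: 5

Derivation:
Click 1 (0,1) count=2: revealed 1 new [(0,1)] -> total=1
Click 2 (4,0) count=0: revealed 4 new [(3,0) (3,1) (4,0) (4,1)] -> total=5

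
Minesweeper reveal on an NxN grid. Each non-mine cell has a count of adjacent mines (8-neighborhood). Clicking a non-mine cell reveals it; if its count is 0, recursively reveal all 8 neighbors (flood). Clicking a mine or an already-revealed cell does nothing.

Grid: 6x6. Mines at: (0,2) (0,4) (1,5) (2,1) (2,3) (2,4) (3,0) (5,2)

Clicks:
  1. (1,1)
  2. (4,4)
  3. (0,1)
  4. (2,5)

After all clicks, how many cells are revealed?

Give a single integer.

Answer: 12

Derivation:
Click 1 (1,1) count=2: revealed 1 new [(1,1)] -> total=1
Click 2 (4,4) count=0: revealed 9 new [(3,3) (3,4) (3,5) (4,3) (4,4) (4,5) (5,3) (5,4) (5,5)] -> total=10
Click 3 (0,1) count=1: revealed 1 new [(0,1)] -> total=11
Click 4 (2,5) count=2: revealed 1 new [(2,5)] -> total=12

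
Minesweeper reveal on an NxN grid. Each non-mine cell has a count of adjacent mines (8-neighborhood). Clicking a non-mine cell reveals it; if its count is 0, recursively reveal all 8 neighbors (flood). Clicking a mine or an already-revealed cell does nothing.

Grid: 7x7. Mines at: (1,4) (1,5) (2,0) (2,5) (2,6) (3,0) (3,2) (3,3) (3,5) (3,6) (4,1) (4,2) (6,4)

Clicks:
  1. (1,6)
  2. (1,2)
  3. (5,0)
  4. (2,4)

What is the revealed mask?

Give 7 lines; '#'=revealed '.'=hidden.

Answer: ####...
####..#
.####..
.......
.......
#......
.......

Derivation:
Click 1 (1,6) count=3: revealed 1 new [(1,6)] -> total=1
Click 2 (1,2) count=0: revealed 11 new [(0,0) (0,1) (0,2) (0,3) (1,0) (1,1) (1,2) (1,3) (2,1) (2,2) (2,3)] -> total=12
Click 3 (5,0) count=1: revealed 1 new [(5,0)] -> total=13
Click 4 (2,4) count=5: revealed 1 new [(2,4)] -> total=14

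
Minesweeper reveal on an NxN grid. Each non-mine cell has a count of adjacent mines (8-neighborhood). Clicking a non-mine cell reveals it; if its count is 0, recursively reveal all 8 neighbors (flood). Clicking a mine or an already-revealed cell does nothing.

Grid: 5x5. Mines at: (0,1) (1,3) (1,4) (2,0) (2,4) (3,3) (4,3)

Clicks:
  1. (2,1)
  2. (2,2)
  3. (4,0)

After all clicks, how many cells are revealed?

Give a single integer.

Click 1 (2,1) count=1: revealed 1 new [(2,1)] -> total=1
Click 2 (2,2) count=2: revealed 1 new [(2,2)] -> total=2
Click 3 (4,0) count=0: revealed 6 new [(3,0) (3,1) (3,2) (4,0) (4,1) (4,2)] -> total=8

Answer: 8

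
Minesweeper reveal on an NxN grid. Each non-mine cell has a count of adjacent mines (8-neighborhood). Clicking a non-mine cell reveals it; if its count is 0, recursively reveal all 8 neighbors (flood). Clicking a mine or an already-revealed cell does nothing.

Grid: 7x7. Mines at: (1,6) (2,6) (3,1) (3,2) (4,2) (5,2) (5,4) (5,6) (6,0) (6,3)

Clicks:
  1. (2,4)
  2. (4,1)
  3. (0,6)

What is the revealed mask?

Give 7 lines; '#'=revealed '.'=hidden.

Answer: #######
######.
######.
...###.
.#.###.
.......
.......

Derivation:
Click 1 (2,4) count=0: revealed 24 new [(0,0) (0,1) (0,2) (0,3) (0,4) (0,5) (1,0) (1,1) (1,2) (1,3) (1,4) (1,5) (2,0) (2,1) (2,2) (2,3) (2,4) (2,5) (3,3) (3,4) (3,5) (4,3) (4,4) (4,5)] -> total=24
Click 2 (4,1) count=4: revealed 1 new [(4,1)] -> total=25
Click 3 (0,6) count=1: revealed 1 new [(0,6)] -> total=26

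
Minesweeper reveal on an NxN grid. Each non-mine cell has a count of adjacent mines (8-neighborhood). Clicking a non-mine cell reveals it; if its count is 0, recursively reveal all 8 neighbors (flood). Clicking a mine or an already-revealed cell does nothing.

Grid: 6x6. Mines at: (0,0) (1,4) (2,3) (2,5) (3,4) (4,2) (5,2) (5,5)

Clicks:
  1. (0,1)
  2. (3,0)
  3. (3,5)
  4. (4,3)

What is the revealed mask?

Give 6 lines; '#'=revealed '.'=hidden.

Click 1 (0,1) count=1: revealed 1 new [(0,1)] -> total=1
Click 2 (3,0) count=0: revealed 13 new [(1,0) (1,1) (1,2) (2,0) (2,1) (2,2) (3,0) (3,1) (3,2) (4,0) (4,1) (5,0) (5,1)] -> total=14
Click 3 (3,5) count=2: revealed 1 new [(3,5)] -> total=15
Click 4 (4,3) count=3: revealed 1 new [(4,3)] -> total=16

Answer: .#....
###...
###...
###..#
##.#..
##....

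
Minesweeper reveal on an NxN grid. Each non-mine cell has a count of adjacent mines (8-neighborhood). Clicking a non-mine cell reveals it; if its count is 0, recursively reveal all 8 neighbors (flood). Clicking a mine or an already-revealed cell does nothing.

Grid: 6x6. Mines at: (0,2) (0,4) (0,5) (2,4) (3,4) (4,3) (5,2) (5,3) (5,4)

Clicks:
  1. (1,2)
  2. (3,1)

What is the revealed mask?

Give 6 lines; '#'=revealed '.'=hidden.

Click 1 (1,2) count=1: revealed 1 new [(1,2)] -> total=1
Click 2 (3,1) count=0: revealed 18 new [(0,0) (0,1) (1,0) (1,1) (1,3) (2,0) (2,1) (2,2) (2,3) (3,0) (3,1) (3,2) (3,3) (4,0) (4,1) (4,2) (5,0) (5,1)] -> total=19

Answer: ##....
####..
####..
####..
###...
##....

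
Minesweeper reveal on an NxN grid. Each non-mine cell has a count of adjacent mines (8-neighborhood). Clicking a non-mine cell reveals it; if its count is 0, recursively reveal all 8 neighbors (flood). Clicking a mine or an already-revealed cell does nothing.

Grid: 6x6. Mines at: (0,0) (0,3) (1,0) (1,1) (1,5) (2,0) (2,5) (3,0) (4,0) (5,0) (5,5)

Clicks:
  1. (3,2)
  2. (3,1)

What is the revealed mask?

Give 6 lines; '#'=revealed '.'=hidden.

Answer: ......
..###.
.####.
.####.
.####.
.####.

Derivation:
Click 1 (3,2) count=0: revealed 19 new [(1,2) (1,3) (1,4) (2,1) (2,2) (2,3) (2,4) (3,1) (3,2) (3,3) (3,4) (4,1) (4,2) (4,3) (4,4) (5,1) (5,2) (5,3) (5,4)] -> total=19
Click 2 (3,1) count=3: revealed 0 new [(none)] -> total=19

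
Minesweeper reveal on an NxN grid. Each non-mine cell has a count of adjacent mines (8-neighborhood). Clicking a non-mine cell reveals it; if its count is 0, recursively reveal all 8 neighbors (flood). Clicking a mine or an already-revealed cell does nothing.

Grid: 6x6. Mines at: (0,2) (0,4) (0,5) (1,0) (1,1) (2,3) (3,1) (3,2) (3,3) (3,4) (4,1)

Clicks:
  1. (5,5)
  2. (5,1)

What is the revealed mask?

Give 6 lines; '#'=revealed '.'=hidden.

Answer: ......
......
......
......
..####
.#####

Derivation:
Click 1 (5,5) count=0: revealed 8 new [(4,2) (4,3) (4,4) (4,5) (5,2) (5,3) (5,4) (5,5)] -> total=8
Click 2 (5,1) count=1: revealed 1 new [(5,1)] -> total=9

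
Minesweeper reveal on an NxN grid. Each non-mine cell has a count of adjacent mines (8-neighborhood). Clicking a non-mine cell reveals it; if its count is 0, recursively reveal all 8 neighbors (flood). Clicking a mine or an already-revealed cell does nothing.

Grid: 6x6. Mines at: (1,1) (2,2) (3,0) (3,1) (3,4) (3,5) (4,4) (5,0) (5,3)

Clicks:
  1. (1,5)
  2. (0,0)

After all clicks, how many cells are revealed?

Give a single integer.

Answer: 12

Derivation:
Click 1 (1,5) count=0: revealed 11 new [(0,2) (0,3) (0,4) (0,5) (1,2) (1,3) (1,4) (1,5) (2,3) (2,4) (2,5)] -> total=11
Click 2 (0,0) count=1: revealed 1 new [(0,0)] -> total=12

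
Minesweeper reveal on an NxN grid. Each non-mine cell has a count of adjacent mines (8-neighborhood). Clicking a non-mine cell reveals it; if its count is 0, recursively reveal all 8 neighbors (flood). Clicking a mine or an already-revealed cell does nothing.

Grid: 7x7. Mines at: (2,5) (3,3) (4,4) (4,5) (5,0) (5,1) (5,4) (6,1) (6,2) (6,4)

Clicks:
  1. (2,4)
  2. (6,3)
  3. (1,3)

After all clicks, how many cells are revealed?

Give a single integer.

Answer: 26

Derivation:
Click 1 (2,4) count=2: revealed 1 new [(2,4)] -> total=1
Click 2 (6,3) count=3: revealed 1 new [(6,3)] -> total=2
Click 3 (1,3) count=0: revealed 24 new [(0,0) (0,1) (0,2) (0,3) (0,4) (0,5) (0,6) (1,0) (1,1) (1,2) (1,3) (1,4) (1,5) (1,6) (2,0) (2,1) (2,2) (2,3) (3,0) (3,1) (3,2) (4,0) (4,1) (4,2)] -> total=26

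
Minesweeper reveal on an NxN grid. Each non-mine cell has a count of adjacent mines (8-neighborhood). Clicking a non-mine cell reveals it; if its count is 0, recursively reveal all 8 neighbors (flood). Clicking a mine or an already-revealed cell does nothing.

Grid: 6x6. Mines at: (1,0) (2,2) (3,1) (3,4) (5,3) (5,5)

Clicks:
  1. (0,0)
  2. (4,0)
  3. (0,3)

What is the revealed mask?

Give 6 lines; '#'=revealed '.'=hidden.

Click 1 (0,0) count=1: revealed 1 new [(0,0)] -> total=1
Click 2 (4,0) count=1: revealed 1 new [(4,0)] -> total=2
Click 3 (0,3) count=0: revealed 13 new [(0,1) (0,2) (0,3) (0,4) (0,5) (1,1) (1,2) (1,3) (1,4) (1,5) (2,3) (2,4) (2,5)] -> total=15

Answer: ######
.#####
...###
......
#.....
......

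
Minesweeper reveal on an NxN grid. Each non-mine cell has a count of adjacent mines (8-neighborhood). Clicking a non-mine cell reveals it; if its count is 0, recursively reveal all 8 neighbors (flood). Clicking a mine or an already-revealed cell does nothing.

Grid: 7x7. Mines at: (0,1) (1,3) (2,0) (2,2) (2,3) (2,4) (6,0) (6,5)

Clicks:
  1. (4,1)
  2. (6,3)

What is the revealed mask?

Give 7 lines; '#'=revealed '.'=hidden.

Answer: ....###
....###
.....##
#######
#######
#######
.####..

Derivation:
Click 1 (4,1) count=0: revealed 33 new [(0,4) (0,5) (0,6) (1,4) (1,5) (1,6) (2,5) (2,6) (3,0) (3,1) (3,2) (3,3) (3,4) (3,5) (3,6) (4,0) (4,1) (4,2) (4,3) (4,4) (4,5) (4,6) (5,0) (5,1) (5,2) (5,3) (5,4) (5,5) (5,6) (6,1) (6,2) (6,3) (6,4)] -> total=33
Click 2 (6,3) count=0: revealed 0 new [(none)] -> total=33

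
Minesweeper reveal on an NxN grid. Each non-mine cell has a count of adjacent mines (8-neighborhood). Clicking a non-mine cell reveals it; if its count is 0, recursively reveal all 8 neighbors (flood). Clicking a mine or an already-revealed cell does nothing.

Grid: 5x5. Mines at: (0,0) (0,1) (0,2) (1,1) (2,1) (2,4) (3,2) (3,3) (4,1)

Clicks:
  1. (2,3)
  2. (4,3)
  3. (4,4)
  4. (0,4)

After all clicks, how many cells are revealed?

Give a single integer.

Answer: 7

Derivation:
Click 1 (2,3) count=3: revealed 1 new [(2,3)] -> total=1
Click 2 (4,3) count=2: revealed 1 new [(4,3)] -> total=2
Click 3 (4,4) count=1: revealed 1 new [(4,4)] -> total=3
Click 4 (0,4) count=0: revealed 4 new [(0,3) (0,4) (1,3) (1,4)] -> total=7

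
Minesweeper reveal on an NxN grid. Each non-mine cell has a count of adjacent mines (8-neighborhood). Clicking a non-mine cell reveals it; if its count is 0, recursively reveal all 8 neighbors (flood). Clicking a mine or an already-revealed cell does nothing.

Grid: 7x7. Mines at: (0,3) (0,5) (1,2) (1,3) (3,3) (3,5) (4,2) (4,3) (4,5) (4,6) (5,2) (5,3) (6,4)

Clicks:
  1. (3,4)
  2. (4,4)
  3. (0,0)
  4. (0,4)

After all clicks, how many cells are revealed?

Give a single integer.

Answer: 17

Derivation:
Click 1 (3,4) count=4: revealed 1 new [(3,4)] -> total=1
Click 2 (4,4) count=5: revealed 1 new [(4,4)] -> total=2
Click 3 (0,0) count=0: revealed 14 new [(0,0) (0,1) (1,0) (1,1) (2,0) (2,1) (3,0) (3,1) (4,0) (4,1) (5,0) (5,1) (6,0) (6,1)] -> total=16
Click 4 (0,4) count=3: revealed 1 new [(0,4)] -> total=17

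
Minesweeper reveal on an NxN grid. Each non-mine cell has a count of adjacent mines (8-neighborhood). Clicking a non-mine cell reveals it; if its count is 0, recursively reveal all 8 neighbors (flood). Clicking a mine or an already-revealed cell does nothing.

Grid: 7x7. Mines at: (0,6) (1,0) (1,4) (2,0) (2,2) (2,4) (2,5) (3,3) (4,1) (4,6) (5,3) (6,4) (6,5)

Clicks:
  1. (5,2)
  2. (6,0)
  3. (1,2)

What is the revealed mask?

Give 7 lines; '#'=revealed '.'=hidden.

Answer: .......
..#....
.......
.......
.......
###....
###....

Derivation:
Click 1 (5,2) count=2: revealed 1 new [(5,2)] -> total=1
Click 2 (6,0) count=0: revealed 5 new [(5,0) (5,1) (6,0) (6,1) (6,2)] -> total=6
Click 3 (1,2) count=1: revealed 1 new [(1,2)] -> total=7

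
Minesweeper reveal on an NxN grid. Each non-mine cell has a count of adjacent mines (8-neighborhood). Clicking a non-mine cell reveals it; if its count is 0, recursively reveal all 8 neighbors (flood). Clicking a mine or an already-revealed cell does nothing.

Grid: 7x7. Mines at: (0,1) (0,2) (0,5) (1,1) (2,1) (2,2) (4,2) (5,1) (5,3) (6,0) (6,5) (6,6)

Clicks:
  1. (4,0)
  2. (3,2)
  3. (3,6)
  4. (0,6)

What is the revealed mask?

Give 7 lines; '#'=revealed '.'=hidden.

Click 1 (4,0) count=1: revealed 1 new [(4,0)] -> total=1
Click 2 (3,2) count=3: revealed 1 new [(3,2)] -> total=2
Click 3 (3,6) count=0: revealed 19 new [(1,3) (1,4) (1,5) (1,6) (2,3) (2,4) (2,5) (2,6) (3,3) (3,4) (3,5) (3,6) (4,3) (4,4) (4,5) (4,6) (5,4) (5,5) (5,6)] -> total=21
Click 4 (0,6) count=1: revealed 1 new [(0,6)] -> total=22

Answer: ......#
...####
...####
..#####
#..####
....###
.......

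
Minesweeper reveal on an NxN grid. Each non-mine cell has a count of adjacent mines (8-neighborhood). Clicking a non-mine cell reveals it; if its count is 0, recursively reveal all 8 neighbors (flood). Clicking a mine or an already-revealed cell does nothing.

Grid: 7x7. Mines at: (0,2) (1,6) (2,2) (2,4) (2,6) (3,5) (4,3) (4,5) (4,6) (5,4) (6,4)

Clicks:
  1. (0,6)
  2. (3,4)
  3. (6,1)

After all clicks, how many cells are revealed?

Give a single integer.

Click 1 (0,6) count=1: revealed 1 new [(0,6)] -> total=1
Click 2 (3,4) count=4: revealed 1 new [(3,4)] -> total=2
Click 3 (6,1) count=0: revealed 20 new [(0,0) (0,1) (1,0) (1,1) (2,0) (2,1) (3,0) (3,1) (3,2) (4,0) (4,1) (4,2) (5,0) (5,1) (5,2) (5,3) (6,0) (6,1) (6,2) (6,3)] -> total=22

Answer: 22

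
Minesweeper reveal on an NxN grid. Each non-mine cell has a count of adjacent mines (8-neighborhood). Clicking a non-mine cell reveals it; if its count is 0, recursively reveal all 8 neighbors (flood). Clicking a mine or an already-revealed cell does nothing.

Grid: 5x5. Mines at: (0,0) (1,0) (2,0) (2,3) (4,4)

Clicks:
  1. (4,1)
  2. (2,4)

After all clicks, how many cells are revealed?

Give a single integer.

Answer: 9

Derivation:
Click 1 (4,1) count=0: revealed 8 new [(3,0) (3,1) (3,2) (3,3) (4,0) (4,1) (4,2) (4,3)] -> total=8
Click 2 (2,4) count=1: revealed 1 new [(2,4)] -> total=9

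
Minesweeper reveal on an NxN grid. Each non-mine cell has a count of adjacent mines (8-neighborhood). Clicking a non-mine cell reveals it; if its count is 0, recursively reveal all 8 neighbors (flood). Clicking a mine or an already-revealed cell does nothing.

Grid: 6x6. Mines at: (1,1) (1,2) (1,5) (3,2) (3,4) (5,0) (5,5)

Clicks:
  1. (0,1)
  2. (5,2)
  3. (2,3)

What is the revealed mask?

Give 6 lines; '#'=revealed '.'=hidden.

Click 1 (0,1) count=2: revealed 1 new [(0,1)] -> total=1
Click 2 (5,2) count=0: revealed 8 new [(4,1) (4,2) (4,3) (4,4) (5,1) (5,2) (5,3) (5,4)] -> total=9
Click 3 (2,3) count=3: revealed 1 new [(2,3)] -> total=10

Answer: .#....
......
...#..
......
.####.
.####.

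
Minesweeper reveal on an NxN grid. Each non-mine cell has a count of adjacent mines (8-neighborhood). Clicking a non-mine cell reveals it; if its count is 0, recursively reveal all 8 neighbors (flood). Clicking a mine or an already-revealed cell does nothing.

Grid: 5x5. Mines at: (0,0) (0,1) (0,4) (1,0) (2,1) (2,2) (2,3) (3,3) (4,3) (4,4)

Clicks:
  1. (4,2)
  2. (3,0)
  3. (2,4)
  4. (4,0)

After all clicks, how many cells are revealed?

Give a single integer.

Answer: 7

Derivation:
Click 1 (4,2) count=2: revealed 1 new [(4,2)] -> total=1
Click 2 (3,0) count=1: revealed 1 new [(3,0)] -> total=2
Click 3 (2,4) count=2: revealed 1 new [(2,4)] -> total=3
Click 4 (4,0) count=0: revealed 4 new [(3,1) (3,2) (4,0) (4,1)] -> total=7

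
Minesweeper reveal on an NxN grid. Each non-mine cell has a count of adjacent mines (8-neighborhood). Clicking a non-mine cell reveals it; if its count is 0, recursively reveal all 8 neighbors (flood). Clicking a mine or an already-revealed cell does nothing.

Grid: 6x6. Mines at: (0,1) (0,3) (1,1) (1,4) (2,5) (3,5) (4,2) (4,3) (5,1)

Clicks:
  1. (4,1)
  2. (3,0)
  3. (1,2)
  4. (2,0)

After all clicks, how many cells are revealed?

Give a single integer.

Answer: 7

Derivation:
Click 1 (4,1) count=2: revealed 1 new [(4,1)] -> total=1
Click 2 (3,0) count=0: revealed 5 new [(2,0) (2,1) (3,0) (3,1) (4,0)] -> total=6
Click 3 (1,2) count=3: revealed 1 new [(1,2)] -> total=7
Click 4 (2,0) count=1: revealed 0 new [(none)] -> total=7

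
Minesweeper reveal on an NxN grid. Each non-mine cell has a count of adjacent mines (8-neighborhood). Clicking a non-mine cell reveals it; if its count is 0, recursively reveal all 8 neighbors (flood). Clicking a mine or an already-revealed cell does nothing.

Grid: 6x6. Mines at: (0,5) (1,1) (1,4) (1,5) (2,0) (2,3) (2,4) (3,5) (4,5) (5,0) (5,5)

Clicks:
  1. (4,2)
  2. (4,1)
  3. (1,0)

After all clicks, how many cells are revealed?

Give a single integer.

Answer: 13

Derivation:
Click 1 (4,2) count=0: revealed 12 new [(3,1) (3,2) (3,3) (3,4) (4,1) (4,2) (4,3) (4,4) (5,1) (5,2) (5,3) (5,4)] -> total=12
Click 2 (4,1) count=1: revealed 0 new [(none)] -> total=12
Click 3 (1,0) count=2: revealed 1 new [(1,0)] -> total=13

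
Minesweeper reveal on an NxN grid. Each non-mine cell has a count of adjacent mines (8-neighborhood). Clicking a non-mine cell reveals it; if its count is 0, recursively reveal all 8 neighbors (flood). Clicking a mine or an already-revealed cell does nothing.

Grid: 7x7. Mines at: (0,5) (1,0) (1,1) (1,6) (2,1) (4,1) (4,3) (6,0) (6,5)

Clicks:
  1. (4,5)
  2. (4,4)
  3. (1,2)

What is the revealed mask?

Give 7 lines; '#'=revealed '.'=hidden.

Answer: ..###..
..####.
..#####
..#####
....###
....###
.......

Derivation:
Click 1 (4,5) count=0: revealed 23 new [(0,2) (0,3) (0,4) (1,2) (1,3) (1,4) (1,5) (2,2) (2,3) (2,4) (2,5) (2,6) (3,2) (3,3) (3,4) (3,5) (3,6) (4,4) (4,5) (4,6) (5,4) (5,5) (5,6)] -> total=23
Click 2 (4,4) count=1: revealed 0 new [(none)] -> total=23
Click 3 (1,2) count=2: revealed 0 new [(none)] -> total=23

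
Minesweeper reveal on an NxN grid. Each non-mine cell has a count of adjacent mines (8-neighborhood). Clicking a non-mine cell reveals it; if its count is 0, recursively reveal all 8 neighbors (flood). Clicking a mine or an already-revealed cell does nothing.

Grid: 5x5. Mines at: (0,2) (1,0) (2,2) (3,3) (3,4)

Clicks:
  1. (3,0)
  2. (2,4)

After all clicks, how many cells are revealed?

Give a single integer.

Answer: 9

Derivation:
Click 1 (3,0) count=0: revealed 8 new [(2,0) (2,1) (3,0) (3,1) (3,2) (4,0) (4,1) (4,2)] -> total=8
Click 2 (2,4) count=2: revealed 1 new [(2,4)] -> total=9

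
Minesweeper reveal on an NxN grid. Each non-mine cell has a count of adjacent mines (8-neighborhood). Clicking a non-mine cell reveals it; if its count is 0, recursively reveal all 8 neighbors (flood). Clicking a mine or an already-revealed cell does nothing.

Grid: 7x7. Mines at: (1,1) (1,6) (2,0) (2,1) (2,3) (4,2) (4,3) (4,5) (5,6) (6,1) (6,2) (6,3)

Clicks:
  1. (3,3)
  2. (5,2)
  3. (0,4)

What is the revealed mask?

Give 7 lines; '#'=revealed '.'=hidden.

Answer: ..####.
..####.
.......
...#...
.......
..#....
.......

Derivation:
Click 1 (3,3) count=3: revealed 1 new [(3,3)] -> total=1
Click 2 (5,2) count=5: revealed 1 new [(5,2)] -> total=2
Click 3 (0,4) count=0: revealed 8 new [(0,2) (0,3) (0,4) (0,5) (1,2) (1,3) (1,4) (1,5)] -> total=10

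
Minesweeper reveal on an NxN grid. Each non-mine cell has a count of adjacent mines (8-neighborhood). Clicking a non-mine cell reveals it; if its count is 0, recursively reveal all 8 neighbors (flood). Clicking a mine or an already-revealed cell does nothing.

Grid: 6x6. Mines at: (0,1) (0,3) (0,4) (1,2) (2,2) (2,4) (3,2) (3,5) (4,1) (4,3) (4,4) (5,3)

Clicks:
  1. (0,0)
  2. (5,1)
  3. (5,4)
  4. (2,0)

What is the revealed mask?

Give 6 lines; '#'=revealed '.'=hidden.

Click 1 (0,0) count=1: revealed 1 new [(0,0)] -> total=1
Click 2 (5,1) count=1: revealed 1 new [(5,1)] -> total=2
Click 3 (5,4) count=3: revealed 1 new [(5,4)] -> total=3
Click 4 (2,0) count=0: revealed 6 new [(1,0) (1,1) (2,0) (2,1) (3,0) (3,1)] -> total=9

Answer: #.....
##....
##....
##....
......
.#..#.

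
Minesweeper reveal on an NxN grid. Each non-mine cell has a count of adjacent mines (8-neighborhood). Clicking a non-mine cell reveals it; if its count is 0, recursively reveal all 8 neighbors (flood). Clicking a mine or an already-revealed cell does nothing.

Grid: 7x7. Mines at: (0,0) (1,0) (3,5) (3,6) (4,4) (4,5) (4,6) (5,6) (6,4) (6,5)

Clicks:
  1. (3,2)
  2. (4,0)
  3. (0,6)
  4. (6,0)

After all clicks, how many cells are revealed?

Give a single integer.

Answer: 36

Derivation:
Click 1 (3,2) count=0: revealed 36 new [(0,1) (0,2) (0,3) (0,4) (0,5) (0,6) (1,1) (1,2) (1,3) (1,4) (1,5) (1,6) (2,0) (2,1) (2,2) (2,3) (2,4) (2,5) (2,6) (3,0) (3,1) (3,2) (3,3) (3,4) (4,0) (4,1) (4,2) (4,3) (5,0) (5,1) (5,2) (5,3) (6,0) (6,1) (6,2) (6,3)] -> total=36
Click 2 (4,0) count=0: revealed 0 new [(none)] -> total=36
Click 3 (0,6) count=0: revealed 0 new [(none)] -> total=36
Click 4 (6,0) count=0: revealed 0 new [(none)] -> total=36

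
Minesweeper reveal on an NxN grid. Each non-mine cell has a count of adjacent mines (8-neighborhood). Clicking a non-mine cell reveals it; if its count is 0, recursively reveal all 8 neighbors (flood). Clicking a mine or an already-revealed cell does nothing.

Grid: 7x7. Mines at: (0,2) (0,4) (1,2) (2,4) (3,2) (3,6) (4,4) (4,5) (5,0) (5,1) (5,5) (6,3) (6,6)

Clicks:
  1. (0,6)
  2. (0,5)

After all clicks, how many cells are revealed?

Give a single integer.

Answer: 6

Derivation:
Click 1 (0,6) count=0: revealed 6 new [(0,5) (0,6) (1,5) (1,6) (2,5) (2,6)] -> total=6
Click 2 (0,5) count=1: revealed 0 new [(none)] -> total=6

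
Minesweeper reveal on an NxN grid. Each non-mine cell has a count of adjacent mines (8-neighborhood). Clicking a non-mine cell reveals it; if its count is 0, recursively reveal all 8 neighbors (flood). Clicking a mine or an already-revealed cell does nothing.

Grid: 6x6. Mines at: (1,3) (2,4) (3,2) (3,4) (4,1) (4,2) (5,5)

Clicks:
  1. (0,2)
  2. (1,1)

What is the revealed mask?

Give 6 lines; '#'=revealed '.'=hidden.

Answer: ###...
###...
###...
##....
......
......

Derivation:
Click 1 (0,2) count=1: revealed 1 new [(0,2)] -> total=1
Click 2 (1,1) count=0: revealed 10 new [(0,0) (0,1) (1,0) (1,1) (1,2) (2,0) (2,1) (2,2) (3,0) (3,1)] -> total=11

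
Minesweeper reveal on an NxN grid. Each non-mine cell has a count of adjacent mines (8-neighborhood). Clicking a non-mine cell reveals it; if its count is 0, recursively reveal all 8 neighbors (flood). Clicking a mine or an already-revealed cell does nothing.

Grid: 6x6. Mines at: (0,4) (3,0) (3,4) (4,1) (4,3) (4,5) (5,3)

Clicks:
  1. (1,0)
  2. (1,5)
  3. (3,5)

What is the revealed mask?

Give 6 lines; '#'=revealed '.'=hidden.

Answer: ####..
####.#
####..
.###.#
......
......

Derivation:
Click 1 (1,0) count=0: revealed 15 new [(0,0) (0,1) (0,2) (0,3) (1,0) (1,1) (1,2) (1,3) (2,0) (2,1) (2,2) (2,3) (3,1) (3,2) (3,3)] -> total=15
Click 2 (1,5) count=1: revealed 1 new [(1,5)] -> total=16
Click 3 (3,5) count=2: revealed 1 new [(3,5)] -> total=17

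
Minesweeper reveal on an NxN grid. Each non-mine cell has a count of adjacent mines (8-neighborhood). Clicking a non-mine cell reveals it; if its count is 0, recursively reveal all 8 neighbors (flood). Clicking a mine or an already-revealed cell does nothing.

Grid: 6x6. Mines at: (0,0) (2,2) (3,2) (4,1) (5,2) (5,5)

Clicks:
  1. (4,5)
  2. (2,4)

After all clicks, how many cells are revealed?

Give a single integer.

Answer: 19

Derivation:
Click 1 (4,5) count=1: revealed 1 new [(4,5)] -> total=1
Click 2 (2,4) count=0: revealed 18 new [(0,1) (0,2) (0,3) (0,4) (0,5) (1,1) (1,2) (1,3) (1,4) (1,5) (2,3) (2,4) (2,5) (3,3) (3,4) (3,5) (4,3) (4,4)] -> total=19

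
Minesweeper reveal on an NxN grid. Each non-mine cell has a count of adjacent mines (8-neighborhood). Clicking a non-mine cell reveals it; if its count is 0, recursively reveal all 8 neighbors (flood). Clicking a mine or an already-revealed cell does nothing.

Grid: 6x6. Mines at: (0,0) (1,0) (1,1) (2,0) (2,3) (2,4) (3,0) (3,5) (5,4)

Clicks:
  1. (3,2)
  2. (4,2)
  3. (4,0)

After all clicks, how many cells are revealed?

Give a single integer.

Answer: 11

Derivation:
Click 1 (3,2) count=1: revealed 1 new [(3,2)] -> total=1
Click 2 (4,2) count=0: revealed 10 new [(3,1) (3,3) (4,0) (4,1) (4,2) (4,3) (5,0) (5,1) (5,2) (5,3)] -> total=11
Click 3 (4,0) count=1: revealed 0 new [(none)] -> total=11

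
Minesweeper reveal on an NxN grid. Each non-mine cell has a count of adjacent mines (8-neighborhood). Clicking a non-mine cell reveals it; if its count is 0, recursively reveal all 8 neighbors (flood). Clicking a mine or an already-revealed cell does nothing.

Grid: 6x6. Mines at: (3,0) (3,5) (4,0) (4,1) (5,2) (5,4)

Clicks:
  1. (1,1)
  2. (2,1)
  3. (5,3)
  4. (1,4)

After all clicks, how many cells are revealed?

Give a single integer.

Click 1 (1,1) count=0: revealed 25 new [(0,0) (0,1) (0,2) (0,3) (0,4) (0,5) (1,0) (1,1) (1,2) (1,3) (1,4) (1,5) (2,0) (2,1) (2,2) (2,3) (2,4) (2,5) (3,1) (3,2) (3,3) (3,4) (4,2) (4,3) (4,4)] -> total=25
Click 2 (2,1) count=1: revealed 0 new [(none)] -> total=25
Click 3 (5,3) count=2: revealed 1 new [(5,3)] -> total=26
Click 4 (1,4) count=0: revealed 0 new [(none)] -> total=26

Answer: 26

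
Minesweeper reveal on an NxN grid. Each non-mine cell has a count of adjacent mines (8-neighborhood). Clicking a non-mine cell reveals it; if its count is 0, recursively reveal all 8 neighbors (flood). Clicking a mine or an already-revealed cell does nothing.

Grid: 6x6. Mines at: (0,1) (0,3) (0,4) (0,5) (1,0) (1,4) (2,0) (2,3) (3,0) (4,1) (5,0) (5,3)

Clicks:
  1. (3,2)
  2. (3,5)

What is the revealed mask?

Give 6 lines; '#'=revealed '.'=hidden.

Click 1 (3,2) count=2: revealed 1 new [(3,2)] -> total=1
Click 2 (3,5) count=0: revealed 8 new [(2,4) (2,5) (3,4) (3,5) (4,4) (4,5) (5,4) (5,5)] -> total=9

Answer: ......
......
....##
..#.##
....##
....##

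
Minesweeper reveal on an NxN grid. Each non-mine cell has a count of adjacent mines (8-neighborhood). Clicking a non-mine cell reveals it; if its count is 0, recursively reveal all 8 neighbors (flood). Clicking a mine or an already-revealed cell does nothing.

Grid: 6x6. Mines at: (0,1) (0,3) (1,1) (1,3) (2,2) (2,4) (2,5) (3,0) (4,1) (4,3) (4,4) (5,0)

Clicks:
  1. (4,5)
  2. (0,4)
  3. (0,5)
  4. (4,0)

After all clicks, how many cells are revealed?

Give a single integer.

Answer: 6

Derivation:
Click 1 (4,5) count=1: revealed 1 new [(4,5)] -> total=1
Click 2 (0,4) count=2: revealed 1 new [(0,4)] -> total=2
Click 3 (0,5) count=0: revealed 3 new [(0,5) (1,4) (1,5)] -> total=5
Click 4 (4,0) count=3: revealed 1 new [(4,0)] -> total=6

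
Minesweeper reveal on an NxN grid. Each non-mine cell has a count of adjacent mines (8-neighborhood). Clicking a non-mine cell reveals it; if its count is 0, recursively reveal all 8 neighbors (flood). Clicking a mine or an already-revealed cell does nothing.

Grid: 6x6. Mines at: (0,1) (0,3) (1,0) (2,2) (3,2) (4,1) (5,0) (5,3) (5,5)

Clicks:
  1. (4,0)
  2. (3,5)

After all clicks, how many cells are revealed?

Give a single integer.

Answer: 15

Derivation:
Click 1 (4,0) count=2: revealed 1 new [(4,0)] -> total=1
Click 2 (3,5) count=0: revealed 14 new [(0,4) (0,5) (1,3) (1,4) (1,5) (2,3) (2,4) (2,5) (3,3) (3,4) (3,5) (4,3) (4,4) (4,5)] -> total=15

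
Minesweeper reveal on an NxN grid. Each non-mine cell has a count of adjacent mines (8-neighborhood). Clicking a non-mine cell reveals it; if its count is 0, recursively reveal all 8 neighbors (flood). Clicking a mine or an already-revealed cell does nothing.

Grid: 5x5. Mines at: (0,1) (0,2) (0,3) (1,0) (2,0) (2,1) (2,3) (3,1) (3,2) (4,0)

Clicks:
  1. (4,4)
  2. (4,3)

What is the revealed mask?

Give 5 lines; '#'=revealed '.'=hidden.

Answer: .....
.....
.....
...##
...##

Derivation:
Click 1 (4,4) count=0: revealed 4 new [(3,3) (3,4) (4,3) (4,4)] -> total=4
Click 2 (4,3) count=1: revealed 0 new [(none)] -> total=4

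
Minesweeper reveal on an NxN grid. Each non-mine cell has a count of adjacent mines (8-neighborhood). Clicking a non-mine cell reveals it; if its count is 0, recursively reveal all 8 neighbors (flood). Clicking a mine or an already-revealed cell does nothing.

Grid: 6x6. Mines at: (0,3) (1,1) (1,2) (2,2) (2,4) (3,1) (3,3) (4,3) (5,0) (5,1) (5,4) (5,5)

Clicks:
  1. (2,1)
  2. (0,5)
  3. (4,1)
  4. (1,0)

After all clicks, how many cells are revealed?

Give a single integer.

Answer: 7

Derivation:
Click 1 (2,1) count=4: revealed 1 new [(2,1)] -> total=1
Click 2 (0,5) count=0: revealed 4 new [(0,4) (0,5) (1,4) (1,5)] -> total=5
Click 3 (4,1) count=3: revealed 1 new [(4,1)] -> total=6
Click 4 (1,0) count=1: revealed 1 new [(1,0)] -> total=7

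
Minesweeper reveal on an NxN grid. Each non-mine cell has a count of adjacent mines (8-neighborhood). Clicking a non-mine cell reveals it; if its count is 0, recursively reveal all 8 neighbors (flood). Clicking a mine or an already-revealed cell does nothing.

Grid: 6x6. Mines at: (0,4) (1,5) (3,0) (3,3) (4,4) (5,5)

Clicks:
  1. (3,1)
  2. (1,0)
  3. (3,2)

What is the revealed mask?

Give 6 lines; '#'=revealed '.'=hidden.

Click 1 (3,1) count=1: revealed 1 new [(3,1)] -> total=1
Click 2 (1,0) count=0: revealed 12 new [(0,0) (0,1) (0,2) (0,3) (1,0) (1,1) (1,2) (1,3) (2,0) (2,1) (2,2) (2,3)] -> total=13
Click 3 (3,2) count=1: revealed 1 new [(3,2)] -> total=14

Answer: ####..
####..
####..
.##...
......
......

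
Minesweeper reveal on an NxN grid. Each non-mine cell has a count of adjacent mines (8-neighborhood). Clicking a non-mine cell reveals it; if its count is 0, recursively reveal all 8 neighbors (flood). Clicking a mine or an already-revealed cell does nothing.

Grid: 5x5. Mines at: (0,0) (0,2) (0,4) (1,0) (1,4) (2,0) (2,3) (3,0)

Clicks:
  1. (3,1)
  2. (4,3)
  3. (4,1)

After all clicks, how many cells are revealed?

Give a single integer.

Click 1 (3,1) count=2: revealed 1 new [(3,1)] -> total=1
Click 2 (4,3) count=0: revealed 7 new [(3,2) (3,3) (3,4) (4,1) (4,2) (4,3) (4,4)] -> total=8
Click 3 (4,1) count=1: revealed 0 new [(none)] -> total=8

Answer: 8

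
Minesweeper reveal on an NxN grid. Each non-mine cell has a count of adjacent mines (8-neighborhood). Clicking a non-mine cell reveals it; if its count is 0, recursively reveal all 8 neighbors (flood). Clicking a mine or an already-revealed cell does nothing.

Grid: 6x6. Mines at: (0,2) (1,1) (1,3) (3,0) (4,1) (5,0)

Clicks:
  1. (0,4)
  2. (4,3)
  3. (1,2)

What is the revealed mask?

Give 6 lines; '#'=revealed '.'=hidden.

Answer: ....##
..#.##
..####
..####
..####
..####

Derivation:
Click 1 (0,4) count=1: revealed 1 new [(0,4)] -> total=1
Click 2 (4,3) count=0: revealed 19 new [(0,5) (1,4) (1,5) (2,2) (2,3) (2,4) (2,5) (3,2) (3,3) (3,4) (3,5) (4,2) (4,3) (4,4) (4,5) (5,2) (5,3) (5,4) (5,5)] -> total=20
Click 3 (1,2) count=3: revealed 1 new [(1,2)] -> total=21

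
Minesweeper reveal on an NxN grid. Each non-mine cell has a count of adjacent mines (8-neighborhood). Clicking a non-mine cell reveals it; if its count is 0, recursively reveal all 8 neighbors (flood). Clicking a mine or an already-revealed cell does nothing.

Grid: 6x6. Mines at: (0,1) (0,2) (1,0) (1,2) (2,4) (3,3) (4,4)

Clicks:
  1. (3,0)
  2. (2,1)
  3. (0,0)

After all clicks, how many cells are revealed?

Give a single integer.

Answer: 15

Derivation:
Click 1 (3,0) count=0: revealed 14 new [(2,0) (2,1) (2,2) (3,0) (3,1) (3,2) (4,0) (4,1) (4,2) (4,3) (5,0) (5,1) (5,2) (5,3)] -> total=14
Click 2 (2,1) count=2: revealed 0 new [(none)] -> total=14
Click 3 (0,0) count=2: revealed 1 new [(0,0)] -> total=15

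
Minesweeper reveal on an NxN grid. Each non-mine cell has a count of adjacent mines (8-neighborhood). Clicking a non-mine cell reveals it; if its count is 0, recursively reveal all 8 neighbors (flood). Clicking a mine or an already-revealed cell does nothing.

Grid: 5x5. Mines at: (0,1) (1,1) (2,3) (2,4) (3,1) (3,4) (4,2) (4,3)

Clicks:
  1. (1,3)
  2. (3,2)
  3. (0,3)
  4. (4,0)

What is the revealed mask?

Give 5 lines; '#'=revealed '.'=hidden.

Answer: ..###
..###
.....
..#..
#....

Derivation:
Click 1 (1,3) count=2: revealed 1 new [(1,3)] -> total=1
Click 2 (3,2) count=4: revealed 1 new [(3,2)] -> total=2
Click 3 (0,3) count=0: revealed 5 new [(0,2) (0,3) (0,4) (1,2) (1,4)] -> total=7
Click 4 (4,0) count=1: revealed 1 new [(4,0)] -> total=8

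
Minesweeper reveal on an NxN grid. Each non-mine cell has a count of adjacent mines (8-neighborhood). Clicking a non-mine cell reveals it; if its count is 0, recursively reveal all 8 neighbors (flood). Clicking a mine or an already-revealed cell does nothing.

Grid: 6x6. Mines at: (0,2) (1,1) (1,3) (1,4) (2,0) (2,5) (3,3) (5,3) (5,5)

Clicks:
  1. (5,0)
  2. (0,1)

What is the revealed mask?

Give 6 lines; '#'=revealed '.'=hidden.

Answer: .#....
......
......
###...
###...
###...

Derivation:
Click 1 (5,0) count=0: revealed 9 new [(3,0) (3,1) (3,2) (4,0) (4,1) (4,2) (5,0) (5,1) (5,2)] -> total=9
Click 2 (0,1) count=2: revealed 1 new [(0,1)] -> total=10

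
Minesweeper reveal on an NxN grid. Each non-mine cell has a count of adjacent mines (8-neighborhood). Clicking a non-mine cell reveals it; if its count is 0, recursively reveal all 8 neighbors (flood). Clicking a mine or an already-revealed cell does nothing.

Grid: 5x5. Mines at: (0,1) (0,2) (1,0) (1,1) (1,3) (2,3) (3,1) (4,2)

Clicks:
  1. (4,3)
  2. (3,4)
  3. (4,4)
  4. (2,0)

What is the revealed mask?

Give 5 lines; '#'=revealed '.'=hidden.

Click 1 (4,3) count=1: revealed 1 new [(4,3)] -> total=1
Click 2 (3,4) count=1: revealed 1 new [(3,4)] -> total=2
Click 3 (4,4) count=0: revealed 2 new [(3,3) (4,4)] -> total=4
Click 4 (2,0) count=3: revealed 1 new [(2,0)] -> total=5

Answer: .....
.....
#....
...##
...##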